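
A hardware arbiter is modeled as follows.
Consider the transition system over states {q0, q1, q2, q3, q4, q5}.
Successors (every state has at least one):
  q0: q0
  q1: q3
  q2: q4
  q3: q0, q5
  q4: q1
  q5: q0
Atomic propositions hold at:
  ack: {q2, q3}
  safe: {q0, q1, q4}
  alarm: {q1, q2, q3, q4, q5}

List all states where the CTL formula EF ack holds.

{q1, q2, q3, q4}

EF ack: least fixpoint, start Z0 = {q2, q3}, add states with some successor in Z. Z1 = {q1, q2, q3}; Z2 = {q1, q2, q3, q4}; fixed.
Sat(EF ack) = {q1, q2, q3, q4}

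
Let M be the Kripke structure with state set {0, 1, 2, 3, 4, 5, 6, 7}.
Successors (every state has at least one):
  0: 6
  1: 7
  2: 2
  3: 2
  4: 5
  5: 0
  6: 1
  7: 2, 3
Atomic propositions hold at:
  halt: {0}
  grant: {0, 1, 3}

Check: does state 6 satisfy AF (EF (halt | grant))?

Sat(halt | grant) = {0, 1, 3}
EF (halt | grant): least fixpoint, start Z0 = {0, 1, 3}, add states with some successor in Z. Z1 = {0, 1, 3, 5, 6, 7}; Z2 = {0, 1, 3, 4, 5, 6, 7}; fixed.
Sat(EF (halt | grant)) = {0, 1, 3, 4, 5, 6, 7}
AF (EF (halt | grant)): least fixpoint, start Z0 = {0, 1, 3, 4, 5, 6, 7}, add states with every successor in Z. Already a fixed point.
Sat(AF (EF (halt | grant))) = {0, 1, 3, 4, 5, 6, 7}
6 ∈ Sat(AF (EF (halt | grant))) = {0, 1, 3, 4, 5, 6, 7}, so the formula holds at 6.

Yes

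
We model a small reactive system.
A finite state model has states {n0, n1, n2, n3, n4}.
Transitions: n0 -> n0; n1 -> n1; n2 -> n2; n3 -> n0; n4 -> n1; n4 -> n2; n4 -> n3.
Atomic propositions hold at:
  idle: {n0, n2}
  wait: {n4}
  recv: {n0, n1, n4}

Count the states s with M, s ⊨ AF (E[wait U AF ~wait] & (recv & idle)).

Sat(~wait) = {n0, n1, n2, n3}
AF ~wait: least fixpoint, start Z0 = {n0, n1, n2, n3}, add states with every successor in Z. Z1 = {n0, n1, n2, n3, n4}; fixed.
Sat(AF ~wait) = {n0, n1, n2, n3, n4}
E[wait U AF ~wait]: least fixpoint, start Z0 = Sat(AF ~wait) = {n0, n1, n2, n3, n4}, add states in Sat(wait) with some successor in Z. Already a fixed point.
Sat(E[wait U AF ~wait]) = {n0, n1, n2, n3, n4}
Sat(recv & idle) = {n0}
Sat(E[wait U AF ~wait] & (recv & idle)) = {n0}
AF (E[wait U AF ~wait] & (recv & idle)): least fixpoint, start Z0 = {n0}, add states with every successor in Z. Z1 = {n0, n3}; fixed.
Sat(AF (E[wait U AF ~wait] & (recv & idle))) = {n0, n3}
|Sat(AF (E[wait U AF ~wait] & (recv & idle)))| = |{n0, n3}| = 2.

2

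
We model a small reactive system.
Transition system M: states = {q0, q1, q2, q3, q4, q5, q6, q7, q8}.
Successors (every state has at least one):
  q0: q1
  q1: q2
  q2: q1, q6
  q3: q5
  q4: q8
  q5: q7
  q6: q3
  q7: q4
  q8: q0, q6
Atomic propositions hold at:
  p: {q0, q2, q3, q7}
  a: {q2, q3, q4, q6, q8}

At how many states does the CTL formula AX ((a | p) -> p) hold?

5

Sat(a | p) = {q0, q2, q3, q4, q6, q7, q8}
Sat((a | p) -> p) = {q0, q1, q2, q3, q5, q7}
Sat(AX ((a | p) -> p)) = {s : every successor in {q0, q1, q2, q3, q5, q7}} = {q0, q1, q3, q5, q6}
|Sat(AX ((a | p) -> p))| = |{q0, q1, q3, q5, q6}| = 5.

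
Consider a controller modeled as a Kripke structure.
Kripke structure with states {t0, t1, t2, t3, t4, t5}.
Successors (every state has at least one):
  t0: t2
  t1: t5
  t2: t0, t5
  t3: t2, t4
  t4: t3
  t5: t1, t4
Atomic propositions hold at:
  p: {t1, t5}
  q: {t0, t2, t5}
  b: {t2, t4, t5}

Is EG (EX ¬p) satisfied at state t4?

Yes

Sat(¬p) = {t0, t2, t3, t4}
Sat(EX ¬p) = {s : some successor in {t0, t2, t3, t4}} = {t0, t2, t3, t4, t5}
EG (EX ¬p): greatest fixpoint, start Z0 = {t0, t2, t3, t4, t5}, keep only states in Sat with some successor in Z. Already a fixed point.
Sat(EG (EX ¬p)) = {t0, t2, t3, t4, t5}
t4 ∈ Sat(EG (EX ¬p)) = {t0, t2, t3, t4, t5}, so the formula holds at t4.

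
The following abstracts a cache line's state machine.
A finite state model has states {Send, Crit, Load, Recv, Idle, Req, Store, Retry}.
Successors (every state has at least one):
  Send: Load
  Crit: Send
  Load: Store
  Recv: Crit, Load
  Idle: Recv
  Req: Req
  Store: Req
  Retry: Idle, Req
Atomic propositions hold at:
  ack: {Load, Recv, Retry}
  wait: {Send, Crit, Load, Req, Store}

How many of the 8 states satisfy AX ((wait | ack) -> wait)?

Sat(wait | ack) = {Send, Crit, Load, Recv, Req, Store, Retry}
Sat((wait | ack) -> wait) = {Send, Crit, Load, Idle, Req, Store}
Sat(AX ((wait | ack) -> wait)) = {s : every successor in {Send, Crit, Load, Idle, Req, Store}} = {Send, Crit, Load, Recv, Req, Store, Retry}
|Sat(AX ((wait | ack) -> wait))| = |{Send, Crit, Load, Recv, Req, Store, Retry}| = 7.

7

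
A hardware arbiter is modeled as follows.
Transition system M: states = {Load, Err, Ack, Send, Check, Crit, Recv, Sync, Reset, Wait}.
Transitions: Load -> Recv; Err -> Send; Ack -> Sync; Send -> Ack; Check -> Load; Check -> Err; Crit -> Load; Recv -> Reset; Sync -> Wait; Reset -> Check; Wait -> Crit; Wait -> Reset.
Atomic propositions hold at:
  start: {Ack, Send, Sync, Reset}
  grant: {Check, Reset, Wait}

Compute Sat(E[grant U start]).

E[grant U start]: least fixpoint, start Z0 = Sat(start) = {Ack, Send, Sync, Reset}, add states in Sat(grant) with some successor in Z. Z1 = {Ack, Send, Sync, Reset, Wait}; fixed.
Sat(E[grant U start]) = {Ack, Send, Sync, Reset, Wait}

{Ack, Send, Sync, Reset, Wait}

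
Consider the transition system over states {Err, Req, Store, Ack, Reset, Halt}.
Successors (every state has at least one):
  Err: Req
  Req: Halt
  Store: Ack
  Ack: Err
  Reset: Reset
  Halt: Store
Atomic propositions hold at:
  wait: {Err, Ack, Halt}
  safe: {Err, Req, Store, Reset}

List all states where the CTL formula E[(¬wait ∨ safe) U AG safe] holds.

Sat(¬wait) = {Req, Store, Reset}
Sat(¬wait ∨ safe) = {Err, Req, Store, Reset}
AG safe: greatest fixpoint, start Z0 = {Err, Req, Store, Reset}, keep only states in Sat with every successor in Z. Z1 = {Err, Reset}; Z2 = {Reset}; fixed.
Sat(AG safe) = {Reset}
E[(¬wait ∨ safe) U AG safe]: least fixpoint, start Z0 = Sat(AG safe) = {Reset}, add states in Sat(¬wait ∨ safe) with some successor in Z. Already a fixed point.
Sat(E[(¬wait ∨ safe) U AG safe]) = {Reset}

{Reset}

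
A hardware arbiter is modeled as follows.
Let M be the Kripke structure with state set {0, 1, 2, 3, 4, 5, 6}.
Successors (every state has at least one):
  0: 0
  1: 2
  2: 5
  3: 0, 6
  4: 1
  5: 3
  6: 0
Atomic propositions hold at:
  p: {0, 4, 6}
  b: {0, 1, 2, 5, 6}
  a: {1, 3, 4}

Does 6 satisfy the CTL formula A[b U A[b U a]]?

No

A[b U a]: least fixpoint, start Z0 = Sat(a) = {1, 3, 4}, add states in Sat(b) with every successor in Z. Z1 = {1, 3, 4, 5}; Z2 = {1, 2, 3, 4, 5}; fixed.
Sat(A[b U a]) = {1, 2, 3, 4, 5}
A[b U A[b U a]]: least fixpoint, start Z0 = Sat(A[b U a]) = {1, 2, 3, 4, 5}, add states in Sat(b) with every successor in Z. Already a fixed point.
Sat(A[b U A[b U a]]) = {1, 2, 3, 4, 5}
6 ∉ Sat(A[b U A[b U a]]) = {1, 2, 3, 4, 5}, so the formula does not hold at 6.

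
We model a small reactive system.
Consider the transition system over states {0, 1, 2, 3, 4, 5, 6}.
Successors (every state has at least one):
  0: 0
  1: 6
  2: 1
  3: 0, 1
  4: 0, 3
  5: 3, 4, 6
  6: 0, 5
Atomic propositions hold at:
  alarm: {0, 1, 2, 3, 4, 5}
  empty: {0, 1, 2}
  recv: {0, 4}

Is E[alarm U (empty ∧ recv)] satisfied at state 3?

Yes

Sat(empty ∧ recv) = {0}
E[alarm U (empty ∧ recv)]: least fixpoint, start Z0 = Sat((empty ∧ recv)) = {0}, add states in Sat(alarm) with some successor in Z. Z1 = {0, 3, 4}; Z2 = {0, 3, 4, 5}; fixed.
Sat(E[alarm U (empty ∧ recv)]) = {0, 3, 4, 5}
3 ∈ Sat(E[alarm U (empty ∧ recv)]) = {0, 3, 4, 5}, so the formula holds at 3.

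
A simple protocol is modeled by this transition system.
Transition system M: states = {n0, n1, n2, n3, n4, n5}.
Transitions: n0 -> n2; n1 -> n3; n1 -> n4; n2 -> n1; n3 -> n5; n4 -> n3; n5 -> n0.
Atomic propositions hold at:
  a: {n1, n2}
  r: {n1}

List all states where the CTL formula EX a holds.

{n0, n2}

Sat(EX a) = {s : some successor in {n1, n2}} = {n0, n2}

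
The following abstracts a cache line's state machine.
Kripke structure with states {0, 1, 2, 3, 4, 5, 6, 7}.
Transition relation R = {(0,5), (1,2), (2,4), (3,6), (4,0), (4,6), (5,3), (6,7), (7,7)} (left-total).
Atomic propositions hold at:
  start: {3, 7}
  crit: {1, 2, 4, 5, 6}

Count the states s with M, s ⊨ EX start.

Sat(EX start) = {s : some successor in {3, 7}} = {5, 6, 7}
|Sat(EX start)| = |{5, 6, 7}| = 3.

3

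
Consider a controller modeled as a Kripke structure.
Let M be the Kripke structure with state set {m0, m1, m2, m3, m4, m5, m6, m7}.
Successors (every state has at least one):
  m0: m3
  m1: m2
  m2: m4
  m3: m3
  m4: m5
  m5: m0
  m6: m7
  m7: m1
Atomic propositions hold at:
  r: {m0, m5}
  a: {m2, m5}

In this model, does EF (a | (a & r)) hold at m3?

No

Sat(a & r) = {m5}
Sat(a | (a & r)) = {m2, m5}
EF (a | (a & r)): least fixpoint, start Z0 = {m2, m5}, add states with some successor in Z. Z1 = {m1, m2, m4, m5}; Z2 = {m1, m2, m4, m5, m7}; Z3 = {m1, m2, m4, m5, m6, m7}; fixed.
Sat(EF (a | (a & r))) = {m1, m2, m4, m5, m6, m7}
m3 ∉ Sat(EF (a | (a & r))) = {m1, m2, m4, m5, m6, m7}, so the formula does not hold at m3.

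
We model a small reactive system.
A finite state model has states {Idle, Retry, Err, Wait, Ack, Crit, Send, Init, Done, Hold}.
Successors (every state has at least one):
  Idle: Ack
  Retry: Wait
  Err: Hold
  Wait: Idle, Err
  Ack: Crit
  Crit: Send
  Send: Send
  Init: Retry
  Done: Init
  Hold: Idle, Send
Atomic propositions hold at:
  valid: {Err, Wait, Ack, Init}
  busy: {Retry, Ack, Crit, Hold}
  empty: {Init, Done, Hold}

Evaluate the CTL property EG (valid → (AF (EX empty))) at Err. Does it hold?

Yes

Sat(EX empty) = {s : some successor in {Init, Done, Hold}} = {Err, Done}
AF (EX empty): least fixpoint, start Z0 = {Err, Done}, add states with every successor in Z. Already a fixed point.
Sat(AF (EX empty)) = {Err, Done}
Sat(valid → (AF (EX empty))) = {Idle, Retry, Err, Crit, Send, Done, Hold}
EG (valid → (AF (EX empty))): greatest fixpoint, start Z0 = {Idle, Retry, Err, Crit, Send, Done, Hold}, keep only states in Sat with some successor in Z. Z1 = {Err, Crit, Send, Hold}; fixed.
Sat(EG (valid → (AF (EX empty)))) = {Err, Crit, Send, Hold}
Err ∈ Sat(EG (valid → (AF (EX empty)))) = {Err, Crit, Send, Hold}, so the formula holds at Err.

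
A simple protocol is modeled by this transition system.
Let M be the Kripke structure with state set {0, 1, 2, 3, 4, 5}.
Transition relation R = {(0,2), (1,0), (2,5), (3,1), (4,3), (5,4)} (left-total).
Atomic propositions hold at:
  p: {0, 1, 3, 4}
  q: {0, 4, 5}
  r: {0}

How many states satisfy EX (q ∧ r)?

1

Sat(q ∧ r) = {0}
Sat(EX (q ∧ r)) = {s : some successor in {0}} = {1}
|Sat(EX (q ∧ r))| = |{1}| = 1.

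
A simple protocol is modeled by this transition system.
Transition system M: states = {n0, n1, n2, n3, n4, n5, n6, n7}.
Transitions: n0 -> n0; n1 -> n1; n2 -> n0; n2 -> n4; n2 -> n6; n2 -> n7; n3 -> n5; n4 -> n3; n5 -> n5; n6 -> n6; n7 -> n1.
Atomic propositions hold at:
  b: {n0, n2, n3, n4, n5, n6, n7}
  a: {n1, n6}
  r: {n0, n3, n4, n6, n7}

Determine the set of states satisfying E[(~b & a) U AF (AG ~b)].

{n1, n7}

Sat(~b) = {n1}
Sat(~b & a) = {n1}
AG ~b: greatest fixpoint, start Z0 = {n1}, keep only states in Sat with every successor in Z. Already a fixed point.
Sat(AG ~b) = {n1}
AF (AG ~b): least fixpoint, start Z0 = {n1}, add states with every successor in Z. Z1 = {n1, n7}; fixed.
Sat(AF (AG ~b)) = {n1, n7}
E[(~b & a) U AF (AG ~b)]: least fixpoint, start Z0 = Sat(AF (AG ~b)) = {n1, n7}, add states in Sat(~b & a) with some successor in Z. Already a fixed point.
Sat(E[(~b & a) U AF (AG ~b)]) = {n1, n7}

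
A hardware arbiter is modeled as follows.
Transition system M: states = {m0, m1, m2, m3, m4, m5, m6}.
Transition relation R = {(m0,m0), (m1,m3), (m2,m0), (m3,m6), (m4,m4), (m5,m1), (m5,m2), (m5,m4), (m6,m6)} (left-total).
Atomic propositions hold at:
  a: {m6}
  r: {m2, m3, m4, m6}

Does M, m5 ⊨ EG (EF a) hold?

EF a: least fixpoint, start Z0 = {m6}, add states with some successor in Z. Z1 = {m3, m6}; Z2 = {m1, m3, m6}; Z3 = {m1, m3, m5, m6}; fixed.
Sat(EF a) = {m1, m3, m5, m6}
EG (EF a): greatest fixpoint, start Z0 = {m1, m3, m5, m6}, keep only states in Sat with some successor in Z. Already a fixed point.
Sat(EG (EF a)) = {m1, m3, m5, m6}
m5 ∈ Sat(EG (EF a)) = {m1, m3, m5, m6}, so the formula holds at m5.

Yes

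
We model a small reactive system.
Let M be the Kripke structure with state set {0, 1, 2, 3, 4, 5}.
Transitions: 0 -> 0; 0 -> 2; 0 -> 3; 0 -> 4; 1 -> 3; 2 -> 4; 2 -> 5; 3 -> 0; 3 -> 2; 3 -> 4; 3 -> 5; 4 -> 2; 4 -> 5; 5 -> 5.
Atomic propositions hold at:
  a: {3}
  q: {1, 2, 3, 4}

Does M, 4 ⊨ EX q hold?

Sat(EX q) = {s : some successor in {1, 2, 3, 4}} = {0, 1, 2, 3, 4}
4 ∈ Sat(EX q) = {0, 1, 2, 3, 4}, so the formula holds at 4.

Yes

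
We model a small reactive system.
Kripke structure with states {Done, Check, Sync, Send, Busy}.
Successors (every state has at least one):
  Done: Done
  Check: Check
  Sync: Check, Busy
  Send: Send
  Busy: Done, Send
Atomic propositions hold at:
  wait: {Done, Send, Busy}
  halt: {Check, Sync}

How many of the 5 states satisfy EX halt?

2

Sat(EX halt) = {s : some successor in {Check, Sync}} = {Check, Sync}
|Sat(EX halt)| = |{Check, Sync}| = 2.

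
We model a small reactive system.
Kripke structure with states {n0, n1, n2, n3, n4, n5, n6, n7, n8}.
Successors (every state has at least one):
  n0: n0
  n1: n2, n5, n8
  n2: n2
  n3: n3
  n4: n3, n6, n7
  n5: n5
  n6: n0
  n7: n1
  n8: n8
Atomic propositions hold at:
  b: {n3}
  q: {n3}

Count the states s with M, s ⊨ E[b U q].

E[b U q]: least fixpoint, start Z0 = Sat(q) = {n3}, add states in Sat(b) with some successor in Z. Already a fixed point.
Sat(E[b U q]) = {n3}
|Sat(E[b U q])| = |{n3}| = 1.

1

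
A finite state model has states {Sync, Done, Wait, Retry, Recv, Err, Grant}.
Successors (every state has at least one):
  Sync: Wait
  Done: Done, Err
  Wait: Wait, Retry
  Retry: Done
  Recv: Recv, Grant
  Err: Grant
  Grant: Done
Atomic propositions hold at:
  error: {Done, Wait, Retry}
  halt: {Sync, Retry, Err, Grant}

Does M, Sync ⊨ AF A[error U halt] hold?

Yes

A[error U halt]: least fixpoint, start Z0 = Sat(halt) = {Sync, Retry, Err, Grant}, add states in Sat(error) with every successor in Z. Already a fixed point.
Sat(A[error U halt]) = {Sync, Retry, Err, Grant}
AF A[error U halt]: least fixpoint, start Z0 = {Sync, Retry, Err, Grant}, add states with every successor in Z. Already a fixed point.
Sat(AF A[error U halt]) = {Sync, Retry, Err, Grant}
Sync ∈ Sat(AF A[error U halt]) = {Sync, Retry, Err, Grant}, so the formula holds at Sync.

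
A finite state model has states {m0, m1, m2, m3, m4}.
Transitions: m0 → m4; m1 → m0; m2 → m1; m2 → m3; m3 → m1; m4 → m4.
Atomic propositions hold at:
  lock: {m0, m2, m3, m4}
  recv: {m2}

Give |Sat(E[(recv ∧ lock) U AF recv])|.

Sat(recv ∧ lock) = {m2}
AF recv: least fixpoint, start Z0 = {m2}, add states with every successor in Z. Already a fixed point.
Sat(AF recv) = {m2}
E[(recv ∧ lock) U AF recv]: least fixpoint, start Z0 = Sat(AF recv) = {m2}, add states in Sat(recv ∧ lock) with some successor in Z. Already a fixed point.
Sat(E[(recv ∧ lock) U AF recv]) = {m2}
|Sat(E[(recv ∧ lock) U AF recv])| = |{m2}| = 1.

1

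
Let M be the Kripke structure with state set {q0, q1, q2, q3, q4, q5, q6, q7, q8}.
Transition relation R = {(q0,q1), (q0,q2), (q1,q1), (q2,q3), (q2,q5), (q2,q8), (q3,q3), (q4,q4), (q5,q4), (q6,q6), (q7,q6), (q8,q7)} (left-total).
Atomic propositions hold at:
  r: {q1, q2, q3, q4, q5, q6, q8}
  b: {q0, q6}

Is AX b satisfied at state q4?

Sat(AX b) = {s : every successor in {q0, q6}} = {q6, q7}
q4 ∉ Sat(AX b) = {q6, q7}, so the formula does not hold at q4.

No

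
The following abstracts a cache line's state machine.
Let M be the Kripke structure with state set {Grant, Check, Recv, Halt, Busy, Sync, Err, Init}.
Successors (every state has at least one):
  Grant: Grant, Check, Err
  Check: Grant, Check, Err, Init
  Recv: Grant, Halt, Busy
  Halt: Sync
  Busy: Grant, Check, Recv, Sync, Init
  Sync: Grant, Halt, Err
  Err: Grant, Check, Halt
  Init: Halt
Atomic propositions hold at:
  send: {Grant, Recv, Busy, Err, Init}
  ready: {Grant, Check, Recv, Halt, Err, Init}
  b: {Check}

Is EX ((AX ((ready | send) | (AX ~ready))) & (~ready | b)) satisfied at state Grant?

Sat(ready | send) = {Grant, Check, Recv, Halt, Busy, Err, Init}
Sat(~ready) = {Busy, Sync}
Sat(AX ~ready) = {s : every successor in {Busy, Sync}} = {Halt}
Sat((ready | send) | (AX ~ready)) = {Grant, Check, Recv, Halt, Busy, Err, Init}
Sat(AX ((ready | send) | (AX ~ready))) = {s : every successor in {Grant, Check, Recv, Halt, Busy, Err, Init}} = {Grant, Check, Recv, Sync, Err, Init}
Sat(~ready | b) = {Check, Busy, Sync}
Sat((AX ((ready | send) | (AX ~ready))) & (~ready | b)) = {Check, Sync}
Sat(EX ((AX ((ready | send) | (AX ~ready))) & (~ready | b))) = {s : some successor in {Check, Sync}} = {Grant, Check, Halt, Busy, Err}
Grant ∈ Sat(EX ((AX ((ready | send) | (AX ~ready))) & (~ready | b))) = {Grant, Check, Halt, Busy, Err}, so the formula holds at Grant.

Yes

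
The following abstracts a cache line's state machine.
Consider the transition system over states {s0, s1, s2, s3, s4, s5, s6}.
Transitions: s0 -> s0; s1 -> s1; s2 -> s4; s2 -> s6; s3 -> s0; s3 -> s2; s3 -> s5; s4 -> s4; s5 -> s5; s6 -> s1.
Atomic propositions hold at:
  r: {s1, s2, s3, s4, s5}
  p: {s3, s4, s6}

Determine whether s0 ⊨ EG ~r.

Sat(~r) = {s0, s6}
EG ~r: greatest fixpoint, start Z0 = {s0, s6}, keep only states in Sat with some successor in Z. Z1 = {s0}; fixed.
Sat(EG ~r) = {s0}
s0 ∈ Sat(EG ~r) = {s0}, so the formula holds at s0.

Yes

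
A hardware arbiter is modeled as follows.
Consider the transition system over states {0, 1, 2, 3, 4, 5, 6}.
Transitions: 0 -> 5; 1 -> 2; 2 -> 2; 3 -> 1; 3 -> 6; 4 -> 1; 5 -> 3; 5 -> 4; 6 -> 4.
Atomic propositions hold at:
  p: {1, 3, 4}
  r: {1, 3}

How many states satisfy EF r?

6

EF r: least fixpoint, start Z0 = {1, 3}, add states with some successor in Z. Z1 = {1, 3, 4, 5}; Z2 = {0, 1, 3, 4, 5, 6}; fixed.
Sat(EF r) = {0, 1, 3, 4, 5, 6}
|Sat(EF r)| = |{0, 1, 3, 4, 5, 6}| = 6.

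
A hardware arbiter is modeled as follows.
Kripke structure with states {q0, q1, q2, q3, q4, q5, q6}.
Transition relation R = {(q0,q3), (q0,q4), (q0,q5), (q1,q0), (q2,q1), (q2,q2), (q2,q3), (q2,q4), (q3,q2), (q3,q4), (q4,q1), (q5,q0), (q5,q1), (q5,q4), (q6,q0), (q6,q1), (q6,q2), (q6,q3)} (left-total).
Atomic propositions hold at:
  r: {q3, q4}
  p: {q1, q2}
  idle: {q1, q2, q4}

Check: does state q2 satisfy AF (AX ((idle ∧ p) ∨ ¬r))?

Sat(idle ∧ p) = {q1, q2}
Sat(¬r) = {q0, q1, q2, q5, q6}
Sat((idle ∧ p) ∨ ¬r) = {q0, q1, q2, q5, q6}
Sat(AX ((idle ∧ p) ∨ ¬r)) = {s : every successor in {q0, q1, q2, q5, q6}} = {q1, q4}
AF (AX ((idle ∧ p) ∨ ¬r)): least fixpoint, start Z0 = {q1, q4}, add states with every successor in Z. Already a fixed point.
Sat(AF (AX ((idle ∧ p) ∨ ¬r))) = {q1, q4}
q2 ∉ Sat(AF (AX ((idle ∧ p) ∨ ¬r))) = {q1, q4}, so the formula does not hold at q2.

No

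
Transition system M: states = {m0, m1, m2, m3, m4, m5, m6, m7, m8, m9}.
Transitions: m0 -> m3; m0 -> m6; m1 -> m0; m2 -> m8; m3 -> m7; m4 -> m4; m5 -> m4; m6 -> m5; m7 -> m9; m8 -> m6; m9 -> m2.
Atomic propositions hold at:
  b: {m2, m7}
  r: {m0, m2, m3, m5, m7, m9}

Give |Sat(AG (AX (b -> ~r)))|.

Sat(~r) = {m1, m4, m6, m8}
Sat(b -> ~r) = {m0, m1, m3, m4, m5, m6, m8, m9}
Sat(AX (b -> ~r)) = {s : every successor in {m0, m1, m3, m4, m5, m6, m8, m9}} = {m0, m1, m2, m4, m5, m6, m7, m8}
AG (AX (b -> ~r)): greatest fixpoint, start Z0 = {m0, m1, m2, m4, m5, m6, m7, m8}, keep only states in Sat with every successor in Z. Z1 = {m1, m2, m4, m5, m6, m8}; Z2 = {m2, m4, m5, m6, m8}; fixed.
Sat(AG (AX (b -> ~r))) = {m2, m4, m5, m6, m8}
|Sat(AG (AX (b -> ~r)))| = |{m2, m4, m5, m6, m8}| = 5.

5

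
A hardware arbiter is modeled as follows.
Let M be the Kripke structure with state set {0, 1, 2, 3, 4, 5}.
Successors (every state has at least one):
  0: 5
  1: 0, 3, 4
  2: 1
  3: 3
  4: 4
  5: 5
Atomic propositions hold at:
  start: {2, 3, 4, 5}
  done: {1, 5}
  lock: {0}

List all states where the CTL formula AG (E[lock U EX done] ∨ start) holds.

Sat(EX done) = {s : some successor in {1, 5}} = {0, 2, 5}
E[lock U EX done]: least fixpoint, start Z0 = Sat(EX done) = {0, 2, 5}, add states in Sat(lock) with some successor in Z. Already a fixed point.
Sat(E[lock U EX done]) = {0, 2, 5}
Sat(E[lock U EX done] ∨ start) = {0, 2, 3, 4, 5}
AG (E[lock U EX done] ∨ start): greatest fixpoint, start Z0 = {0, 2, 3, 4, 5}, keep only states in Sat with every successor in Z. Z1 = {0, 3, 4, 5}; fixed.
Sat(AG (E[lock U EX done] ∨ start)) = {0, 3, 4, 5}

{0, 3, 4, 5}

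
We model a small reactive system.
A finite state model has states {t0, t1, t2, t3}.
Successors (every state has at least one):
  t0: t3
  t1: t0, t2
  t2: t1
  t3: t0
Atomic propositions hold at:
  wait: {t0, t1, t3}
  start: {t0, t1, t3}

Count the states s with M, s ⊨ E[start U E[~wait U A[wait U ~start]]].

Sat(~wait) = {t2}
Sat(~start) = {t2}
A[wait U ~start]: least fixpoint, start Z0 = Sat(~start) = {t2}, add states in Sat(wait) with every successor in Z. Already a fixed point.
Sat(A[wait U ~start]) = {t2}
E[~wait U A[wait U ~start]]: least fixpoint, start Z0 = Sat(A[wait U ~start]) = {t2}, add states in Sat(~wait) with some successor in Z. Already a fixed point.
Sat(E[~wait U A[wait U ~start]]) = {t2}
E[start U E[~wait U A[wait U ~start]]]: least fixpoint, start Z0 = Sat(E[~wait U A[wait U ~start]]) = {t2}, add states in Sat(start) with some successor in Z. Z1 = {t1, t2}; fixed.
Sat(E[start U E[~wait U A[wait U ~start]]]) = {t1, t2}
|Sat(E[start U E[~wait U A[wait U ~start]]])| = |{t1, t2}| = 2.

2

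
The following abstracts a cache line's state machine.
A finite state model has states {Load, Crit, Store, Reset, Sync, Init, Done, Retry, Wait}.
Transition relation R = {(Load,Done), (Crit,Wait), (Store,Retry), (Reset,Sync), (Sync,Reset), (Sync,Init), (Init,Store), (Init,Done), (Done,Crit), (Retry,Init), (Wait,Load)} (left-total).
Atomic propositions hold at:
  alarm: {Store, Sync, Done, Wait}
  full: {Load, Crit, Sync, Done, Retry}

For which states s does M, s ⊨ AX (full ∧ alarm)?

Sat(full ∧ alarm) = {Sync, Done}
Sat(AX (full ∧ alarm)) = {s : every successor in {Sync, Done}} = {Load, Reset}

{Load, Reset}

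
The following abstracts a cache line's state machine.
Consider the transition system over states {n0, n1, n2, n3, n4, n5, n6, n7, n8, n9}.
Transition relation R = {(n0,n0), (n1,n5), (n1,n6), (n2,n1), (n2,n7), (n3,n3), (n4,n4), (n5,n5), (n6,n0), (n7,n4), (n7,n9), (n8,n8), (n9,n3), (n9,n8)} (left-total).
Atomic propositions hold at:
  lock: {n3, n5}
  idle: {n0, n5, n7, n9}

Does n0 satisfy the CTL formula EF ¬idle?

No

Sat(¬idle) = {n1, n2, n3, n4, n6, n8}
EF ¬idle: least fixpoint, start Z0 = {n1, n2, n3, n4, n6, n8}, add states with some successor in Z. Z1 = {n1, n2, n3, n4, n6, n7, n8, n9}; fixed.
Sat(EF ¬idle) = {n1, n2, n3, n4, n6, n7, n8, n9}
n0 ∉ Sat(EF ¬idle) = {n1, n2, n3, n4, n6, n7, n8, n9}, so the formula does not hold at n0.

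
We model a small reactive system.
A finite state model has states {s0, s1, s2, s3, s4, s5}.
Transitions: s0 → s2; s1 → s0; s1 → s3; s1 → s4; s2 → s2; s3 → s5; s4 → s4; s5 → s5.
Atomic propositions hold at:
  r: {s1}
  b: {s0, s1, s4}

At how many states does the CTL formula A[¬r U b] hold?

3

Sat(¬r) = {s0, s2, s3, s4, s5}
A[¬r U b]: least fixpoint, start Z0 = Sat(b) = {s0, s1, s4}, add states in Sat(¬r) with every successor in Z. Already a fixed point.
Sat(A[¬r U b]) = {s0, s1, s4}
|Sat(A[¬r U b])| = |{s0, s1, s4}| = 3.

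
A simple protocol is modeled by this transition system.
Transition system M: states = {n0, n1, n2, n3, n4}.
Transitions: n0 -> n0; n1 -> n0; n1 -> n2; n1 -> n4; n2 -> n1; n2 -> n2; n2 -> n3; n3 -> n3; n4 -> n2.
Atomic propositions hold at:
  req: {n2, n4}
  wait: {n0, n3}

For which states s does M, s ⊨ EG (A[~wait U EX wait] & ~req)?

{n0, n1, n3}

Sat(~wait) = {n1, n2, n4}
Sat(EX wait) = {s : some successor in {n0, n3}} = {n0, n1, n2, n3}
A[~wait U EX wait]: least fixpoint, start Z0 = Sat(EX wait) = {n0, n1, n2, n3}, add states in Sat(~wait) with every successor in Z. Z1 = {n0, n1, n2, n3, n4}; fixed.
Sat(A[~wait U EX wait]) = {n0, n1, n2, n3, n4}
Sat(~req) = {n0, n1, n3}
Sat(A[~wait U EX wait] & ~req) = {n0, n1, n3}
EG (A[~wait U EX wait] & ~req): greatest fixpoint, start Z0 = {n0, n1, n3}, keep only states in Sat with some successor in Z. Already a fixed point.
Sat(EG (A[~wait U EX wait] & ~req)) = {n0, n1, n3}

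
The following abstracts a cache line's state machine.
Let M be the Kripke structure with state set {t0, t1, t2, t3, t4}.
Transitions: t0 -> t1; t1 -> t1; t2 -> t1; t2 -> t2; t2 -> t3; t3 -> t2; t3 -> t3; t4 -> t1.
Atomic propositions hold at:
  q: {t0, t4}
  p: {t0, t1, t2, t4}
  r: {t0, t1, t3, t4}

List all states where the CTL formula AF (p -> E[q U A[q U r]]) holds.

{t0, t1, t3, t4}

A[q U r]: least fixpoint, start Z0 = Sat(r) = {t0, t1, t3, t4}, add states in Sat(q) with every successor in Z. Already a fixed point.
Sat(A[q U r]) = {t0, t1, t3, t4}
E[q U A[q U r]]: least fixpoint, start Z0 = Sat(A[q U r]) = {t0, t1, t3, t4}, add states in Sat(q) with some successor in Z. Already a fixed point.
Sat(E[q U A[q U r]]) = {t0, t1, t3, t4}
Sat(p -> E[q U A[q U r]]) = {t0, t1, t3, t4}
AF (p -> E[q U A[q U r]]): least fixpoint, start Z0 = {t0, t1, t3, t4}, add states with every successor in Z. Already a fixed point.
Sat(AF (p -> E[q U A[q U r]])) = {t0, t1, t3, t4}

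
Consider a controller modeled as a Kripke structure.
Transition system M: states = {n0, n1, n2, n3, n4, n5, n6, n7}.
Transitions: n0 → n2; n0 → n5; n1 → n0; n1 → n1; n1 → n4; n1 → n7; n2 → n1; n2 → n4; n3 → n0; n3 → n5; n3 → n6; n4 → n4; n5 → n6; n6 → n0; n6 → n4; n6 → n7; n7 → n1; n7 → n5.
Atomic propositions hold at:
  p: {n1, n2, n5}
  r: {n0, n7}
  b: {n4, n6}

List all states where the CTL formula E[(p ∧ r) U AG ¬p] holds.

{n4}

Sat(p ∧ r) = ∅
Sat(¬p) = {n0, n3, n4, n6, n7}
AG ¬p: greatest fixpoint, start Z0 = {n0, n3, n4, n6, n7}, keep only states in Sat with every successor in Z. Z1 = {n4, n6}; Z2 = {n4}; fixed.
Sat(AG ¬p) = {n4}
E[(p ∧ r) U AG ¬p]: least fixpoint, start Z0 = Sat(AG ¬p) = {n4}, add states in Sat(p ∧ r) with some successor in Z. Already a fixed point.
Sat(E[(p ∧ r) U AG ¬p]) = {n4}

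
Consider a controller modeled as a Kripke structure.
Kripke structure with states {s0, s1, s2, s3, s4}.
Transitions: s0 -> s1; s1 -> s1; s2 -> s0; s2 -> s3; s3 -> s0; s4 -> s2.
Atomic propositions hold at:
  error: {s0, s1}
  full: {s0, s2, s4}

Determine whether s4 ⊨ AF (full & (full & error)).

Sat(full & error) = {s0}
Sat(full & (full & error)) = {s0}
AF (full & (full & error)): least fixpoint, start Z0 = {s0}, add states with every successor in Z. Z1 = {s0, s3}; Z2 = {s0, s2, s3}; Z3 = {s0, s2, s3, s4}; fixed.
Sat(AF (full & (full & error))) = {s0, s2, s3, s4}
s4 ∈ Sat(AF (full & (full & error))) = {s0, s2, s3, s4}, so the formula holds at s4.

Yes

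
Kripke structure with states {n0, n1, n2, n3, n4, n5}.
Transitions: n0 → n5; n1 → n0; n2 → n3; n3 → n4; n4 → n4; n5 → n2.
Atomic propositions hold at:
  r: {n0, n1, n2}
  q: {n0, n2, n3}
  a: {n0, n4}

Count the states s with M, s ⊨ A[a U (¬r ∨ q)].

5

Sat(¬r) = {n3, n4, n5}
Sat(¬r ∨ q) = {n0, n2, n3, n4, n5}
A[a U (¬r ∨ q)]: least fixpoint, start Z0 = Sat((¬r ∨ q)) = {n0, n2, n3, n4, n5}, add states in Sat(a) with every successor in Z. Already a fixed point.
Sat(A[a U (¬r ∨ q)]) = {n0, n2, n3, n4, n5}
|Sat(A[a U (¬r ∨ q)])| = |{n0, n2, n3, n4, n5}| = 5.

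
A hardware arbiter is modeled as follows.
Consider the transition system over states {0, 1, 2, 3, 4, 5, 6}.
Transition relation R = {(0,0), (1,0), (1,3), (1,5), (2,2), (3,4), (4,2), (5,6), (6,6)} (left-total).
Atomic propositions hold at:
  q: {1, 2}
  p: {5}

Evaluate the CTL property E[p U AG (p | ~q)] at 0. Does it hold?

Yes

Sat(~q) = {0, 3, 4, 5, 6}
Sat(p | ~q) = {0, 3, 4, 5, 6}
AG (p | ~q): greatest fixpoint, start Z0 = {0, 3, 4, 5, 6}, keep only states in Sat with every successor in Z. Z1 = {0, 3, 5, 6}; Z2 = {0, 5, 6}; fixed.
Sat(AG (p | ~q)) = {0, 5, 6}
E[p U AG (p | ~q)]: least fixpoint, start Z0 = Sat(AG (p | ~q)) = {0, 5, 6}, add states in Sat(p) with some successor in Z. Already a fixed point.
Sat(E[p U AG (p | ~q)]) = {0, 5, 6}
0 ∈ Sat(E[p U AG (p | ~q)]) = {0, 5, 6}, so the formula holds at 0.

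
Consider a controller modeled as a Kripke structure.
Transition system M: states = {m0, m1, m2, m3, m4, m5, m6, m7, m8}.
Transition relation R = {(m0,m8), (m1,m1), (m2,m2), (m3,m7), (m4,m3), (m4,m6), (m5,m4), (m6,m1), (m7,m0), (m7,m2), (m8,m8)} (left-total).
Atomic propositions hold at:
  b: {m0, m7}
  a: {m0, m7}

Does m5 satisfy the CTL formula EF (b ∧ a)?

Sat(b ∧ a) = {m0, m7}
EF (b ∧ a): least fixpoint, start Z0 = {m0, m7}, add states with some successor in Z. Z1 = {m0, m3, m7}; Z2 = {m0, m3, m4, m7}; Z3 = {m0, m3, m4, m5, m7}; fixed.
Sat(EF (b ∧ a)) = {m0, m3, m4, m5, m7}
m5 ∈ Sat(EF (b ∧ a)) = {m0, m3, m4, m5, m7}, so the formula holds at m5.

Yes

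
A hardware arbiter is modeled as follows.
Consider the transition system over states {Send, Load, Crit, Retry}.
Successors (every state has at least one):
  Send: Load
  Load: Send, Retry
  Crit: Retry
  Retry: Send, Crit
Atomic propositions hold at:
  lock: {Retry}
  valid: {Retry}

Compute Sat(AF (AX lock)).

Sat(AX lock) = {s : every successor in {Retry}} = {Crit}
AF (AX lock): least fixpoint, start Z0 = {Crit}, add states with every successor in Z. Already a fixed point.
Sat(AF (AX lock)) = {Crit}

{Crit}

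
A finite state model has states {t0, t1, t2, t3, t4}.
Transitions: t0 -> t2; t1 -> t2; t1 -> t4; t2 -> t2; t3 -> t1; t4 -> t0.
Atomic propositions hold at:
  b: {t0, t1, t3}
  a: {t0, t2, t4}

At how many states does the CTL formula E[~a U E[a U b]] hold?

Sat(~a) = {t1, t3}
E[a U b]: least fixpoint, start Z0 = Sat(b) = {t0, t1, t3}, add states in Sat(a) with some successor in Z. Z1 = {t0, t1, t3, t4}; fixed.
Sat(E[a U b]) = {t0, t1, t3, t4}
E[~a U E[a U b]]: least fixpoint, start Z0 = Sat(E[a U b]) = {t0, t1, t3, t4}, add states in Sat(~a) with some successor in Z. Already a fixed point.
Sat(E[~a U E[a U b]]) = {t0, t1, t3, t4}
|Sat(E[~a U E[a U b]])| = |{t0, t1, t3, t4}| = 4.

4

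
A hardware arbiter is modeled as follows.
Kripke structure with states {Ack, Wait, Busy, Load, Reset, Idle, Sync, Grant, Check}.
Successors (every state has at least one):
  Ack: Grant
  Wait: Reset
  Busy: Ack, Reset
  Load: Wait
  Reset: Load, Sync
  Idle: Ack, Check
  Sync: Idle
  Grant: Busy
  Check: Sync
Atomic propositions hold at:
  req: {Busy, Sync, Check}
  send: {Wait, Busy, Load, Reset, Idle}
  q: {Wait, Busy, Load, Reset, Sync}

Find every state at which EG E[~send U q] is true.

Sat(~send) = {Ack, Sync, Grant, Check}
E[~send U q]: least fixpoint, start Z0 = Sat(q) = {Wait, Busy, Load, Reset, Sync}, add states in Sat(~send) with some successor in Z. Z1 = {Wait, Busy, Load, Reset, Sync, Grant, Check}; Z2 = {Ack, Wait, Busy, Load, Reset, Sync, Grant, Check}; fixed.
Sat(E[~send U q]) = {Ack, Wait, Busy, Load, Reset, Sync, Grant, Check}
EG E[~send U q]: greatest fixpoint, start Z0 = {Ack, Wait, Busy, Load, Reset, Sync, Grant, Check}, keep only states in Sat with some successor in Z. Z1 = {Ack, Wait, Busy, Load, Reset, Grant, Check}; Z2 = {Ack, Wait, Busy, Load, Reset, Grant}; fixed.
Sat(EG E[~send U q]) = {Ack, Wait, Busy, Load, Reset, Grant}

{Ack, Wait, Busy, Load, Reset, Grant}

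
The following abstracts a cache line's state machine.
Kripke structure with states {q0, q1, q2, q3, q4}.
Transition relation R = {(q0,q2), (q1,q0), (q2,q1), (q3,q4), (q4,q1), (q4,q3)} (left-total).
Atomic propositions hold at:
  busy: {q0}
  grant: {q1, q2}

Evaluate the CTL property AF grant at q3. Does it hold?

No

AF grant: least fixpoint, start Z0 = {q1, q2}, add states with every successor in Z. Z1 = {q0, q1, q2}; fixed.
Sat(AF grant) = {q0, q1, q2}
q3 ∉ Sat(AF grant) = {q0, q1, q2}, so the formula does not hold at q3.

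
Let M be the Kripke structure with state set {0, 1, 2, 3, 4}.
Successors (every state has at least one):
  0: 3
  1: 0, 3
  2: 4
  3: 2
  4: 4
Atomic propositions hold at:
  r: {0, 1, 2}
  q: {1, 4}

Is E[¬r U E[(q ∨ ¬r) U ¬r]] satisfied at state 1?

Sat(¬r) = {3, 4}
Sat(q ∨ ¬r) = {1, 3, 4}
E[(q ∨ ¬r) U ¬r]: least fixpoint, start Z0 = Sat(¬r) = {3, 4}, add states in Sat(q ∨ ¬r) with some successor in Z. Z1 = {1, 3, 4}; fixed.
Sat(E[(q ∨ ¬r) U ¬r]) = {1, 3, 4}
E[¬r U E[(q ∨ ¬r) U ¬r]]: least fixpoint, start Z0 = Sat(E[(q ∨ ¬r) U ¬r]) = {1, 3, 4}, add states in Sat(¬r) with some successor in Z. Already a fixed point.
Sat(E[¬r U E[(q ∨ ¬r) U ¬r]]) = {1, 3, 4}
1 ∈ Sat(E[¬r U E[(q ∨ ¬r) U ¬r]]) = {1, 3, 4}, so the formula holds at 1.

Yes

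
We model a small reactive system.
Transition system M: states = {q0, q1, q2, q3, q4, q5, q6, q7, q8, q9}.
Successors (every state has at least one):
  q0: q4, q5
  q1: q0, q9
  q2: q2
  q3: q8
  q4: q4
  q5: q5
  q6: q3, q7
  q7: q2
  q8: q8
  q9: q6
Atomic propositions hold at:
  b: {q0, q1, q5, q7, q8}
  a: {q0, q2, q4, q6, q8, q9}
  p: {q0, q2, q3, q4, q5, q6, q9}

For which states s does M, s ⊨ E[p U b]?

E[p U b]: least fixpoint, start Z0 = Sat(b) = {q0, q1, q5, q7, q8}, add states in Sat(p) with some successor in Z. Z1 = {q0, q1, q3, q5, q6, q7, q8}; Z2 = {q0, q1, q3, q5, q6, q7, q8, q9}; fixed.
Sat(E[p U b]) = {q0, q1, q3, q5, q6, q7, q8, q9}

{q0, q1, q3, q5, q6, q7, q8, q9}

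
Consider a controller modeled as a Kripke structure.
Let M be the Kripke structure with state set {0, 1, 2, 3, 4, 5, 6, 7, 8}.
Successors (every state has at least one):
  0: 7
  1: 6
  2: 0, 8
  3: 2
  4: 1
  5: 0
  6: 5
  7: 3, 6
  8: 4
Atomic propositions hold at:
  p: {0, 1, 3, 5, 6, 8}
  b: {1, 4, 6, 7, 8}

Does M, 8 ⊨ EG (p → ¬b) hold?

Sat(¬b) = {0, 2, 3, 5}
Sat(p → ¬b) = {0, 2, 3, 4, 5, 7}
EG (p → ¬b): greatest fixpoint, start Z0 = {0, 2, 3, 4, 5, 7}, keep only states in Sat with some successor in Z. Z1 = {0, 2, 3, 5, 7}; fixed.
Sat(EG (p → ¬b)) = {0, 2, 3, 5, 7}
8 ∉ Sat(EG (p → ¬b)) = {0, 2, 3, 5, 7}, so the formula does not hold at 8.

No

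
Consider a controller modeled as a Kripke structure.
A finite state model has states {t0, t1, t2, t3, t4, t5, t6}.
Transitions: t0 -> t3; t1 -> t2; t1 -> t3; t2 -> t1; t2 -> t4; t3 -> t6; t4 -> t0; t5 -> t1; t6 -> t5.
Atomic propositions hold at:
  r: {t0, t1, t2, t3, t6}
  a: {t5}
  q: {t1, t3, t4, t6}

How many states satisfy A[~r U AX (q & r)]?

Sat(~r) = {t4, t5}
Sat(q & r) = {t1, t3, t6}
Sat(AX (q & r)) = {s : every successor in {t1, t3, t6}} = {t0, t3, t5}
A[~r U AX (q & r)]: least fixpoint, start Z0 = Sat(AX (q & r)) = {t0, t3, t5}, add states in Sat(~r) with every successor in Z. Z1 = {t0, t3, t4, t5}; fixed.
Sat(A[~r U AX (q & r)]) = {t0, t3, t4, t5}
|Sat(A[~r U AX (q & r)])| = |{t0, t3, t4, t5}| = 4.

4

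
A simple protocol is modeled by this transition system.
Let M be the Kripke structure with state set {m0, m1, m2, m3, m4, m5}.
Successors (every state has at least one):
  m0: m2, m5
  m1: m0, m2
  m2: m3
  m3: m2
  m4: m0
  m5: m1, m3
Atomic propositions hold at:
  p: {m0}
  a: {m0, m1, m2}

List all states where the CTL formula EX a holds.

{m0, m1, m3, m4, m5}

Sat(EX a) = {s : some successor in {m0, m1, m2}} = {m0, m1, m3, m4, m5}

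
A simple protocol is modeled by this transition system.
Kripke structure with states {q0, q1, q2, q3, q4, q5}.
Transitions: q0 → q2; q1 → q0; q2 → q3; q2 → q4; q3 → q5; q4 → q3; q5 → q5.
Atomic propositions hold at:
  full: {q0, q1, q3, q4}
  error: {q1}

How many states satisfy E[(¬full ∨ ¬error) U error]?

1

Sat(¬full) = {q2, q5}
Sat(¬error) = {q0, q2, q3, q4, q5}
Sat(¬full ∨ ¬error) = {q0, q2, q3, q4, q5}
E[(¬full ∨ ¬error) U error]: least fixpoint, start Z0 = Sat(error) = {q1}, add states in Sat(¬full ∨ ¬error) with some successor in Z. Already a fixed point.
Sat(E[(¬full ∨ ¬error) U error]) = {q1}
|Sat(E[(¬full ∨ ¬error) U error])| = |{q1}| = 1.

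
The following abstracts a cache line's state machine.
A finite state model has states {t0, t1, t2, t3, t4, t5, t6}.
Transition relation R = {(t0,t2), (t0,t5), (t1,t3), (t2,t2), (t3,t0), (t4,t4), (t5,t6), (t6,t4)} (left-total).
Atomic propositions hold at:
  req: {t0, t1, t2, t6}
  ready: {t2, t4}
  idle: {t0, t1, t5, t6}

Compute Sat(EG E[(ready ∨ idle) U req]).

Sat(ready ∨ idle) = {t0, t1, t2, t4, t5, t6}
E[(ready ∨ idle) U req]: least fixpoint, start Z0 = Sat(req) = {t0, t1, t2, t6}, add states in Sat(ready ∨ idle) with some successor in Z. Z1 = {t0, t1, t2, t5, t6}; fixed.
Sat(E[(ready ∨ idle) U req]) = {t0, t1, t2, t5, t6}
EG E[(ready ∨ idle) U req]: greatest fixpoint, start Z0 = {t0, t1, t2, t5, t6}, keep only states in Sat with some successor in Z. Z1 = {t0, t2, t5}; Z2 = {t0, t2}; fixed.
Sat(EG E[(ready ∨ idle) U req]) = {t0, t2}

{t0, t2}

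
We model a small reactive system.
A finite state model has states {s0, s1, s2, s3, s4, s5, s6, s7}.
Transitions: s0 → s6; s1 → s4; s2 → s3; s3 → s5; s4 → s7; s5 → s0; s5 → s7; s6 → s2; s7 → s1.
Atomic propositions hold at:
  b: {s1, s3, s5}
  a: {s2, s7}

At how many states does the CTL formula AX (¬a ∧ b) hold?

Sat(¬a) = {s0, s1, s3, s4, s5, s6}
Sat(¬a ∧ b) = {s1, s3, s5}
Sat(AX (¬a ∧ b)) = {s : every successor in {s1, s3, s5}} = {s2, s3, s7}
|Sat(AX (¬a ∧ b))| = |{s2, s3, s7}| = 3.

3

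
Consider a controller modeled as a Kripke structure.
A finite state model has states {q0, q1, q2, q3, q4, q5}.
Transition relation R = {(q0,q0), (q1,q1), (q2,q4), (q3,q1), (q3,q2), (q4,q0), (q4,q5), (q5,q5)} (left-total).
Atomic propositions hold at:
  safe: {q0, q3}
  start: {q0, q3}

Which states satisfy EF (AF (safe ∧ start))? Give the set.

Sat(safe ∧ start) = {q0, q3}
AF (safe ∧ start): least fixpoint, start Z0 = {q0, q3}, add states with every successor in Z. Already a fixed point.
Sat(AF (safe ∧ start)) = {q0, q3}
EF (AF (safe ∧ start)): least fixpoint, start Z0 = {q0, q3}, add states with some successor in Z. Z1 = {q0, q3, q4}; Z2 = {q0, q2, q3, q4}; fixed.
Sat(EF (AF (safe ∧ start))) = {q0, q2, q3, q4}

{q0, q2, q3, q4}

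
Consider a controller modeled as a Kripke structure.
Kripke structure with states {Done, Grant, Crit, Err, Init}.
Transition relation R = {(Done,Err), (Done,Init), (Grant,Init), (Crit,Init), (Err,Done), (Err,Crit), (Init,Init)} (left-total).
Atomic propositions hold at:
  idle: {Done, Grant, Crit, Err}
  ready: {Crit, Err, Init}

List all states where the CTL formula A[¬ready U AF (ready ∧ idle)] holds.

{Crit, Err}

Sat(¬ready) = {Done, Grant}
Sat(ready ∧ idle) = {Crit, Err}
AF (ready ∧ idle): least fixpoint, start Z0 = {Crit, Err}, add states with every successor in Z. Already a fixed point.
Sat(AF (ready ∧ idle)) = {Crit, Err}
A[¬ready U AF (ready ∧ idle)]: least fixpoint, start Z0 = Sat(AF (ready ∧ idle)) = {Crit, Err}, add states in Sat(¬ready) with every successor in Z. Already a fixed point.
Sat(A[¬ready U AF (ready ∧ idle)]) = {Crit, Err}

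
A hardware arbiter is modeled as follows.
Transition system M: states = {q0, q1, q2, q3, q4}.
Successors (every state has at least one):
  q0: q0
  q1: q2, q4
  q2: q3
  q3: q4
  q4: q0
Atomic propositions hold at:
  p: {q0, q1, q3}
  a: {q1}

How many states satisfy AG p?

1

AG p: greatest fixpoint, start Z0 = {q0, q1, q3}, keep only states in Sat with every successor in Z. Z1 = {q0}; fixed.
Sat(AG p) = {q0}
|Sat(AG p)| = |{q0}| = 1.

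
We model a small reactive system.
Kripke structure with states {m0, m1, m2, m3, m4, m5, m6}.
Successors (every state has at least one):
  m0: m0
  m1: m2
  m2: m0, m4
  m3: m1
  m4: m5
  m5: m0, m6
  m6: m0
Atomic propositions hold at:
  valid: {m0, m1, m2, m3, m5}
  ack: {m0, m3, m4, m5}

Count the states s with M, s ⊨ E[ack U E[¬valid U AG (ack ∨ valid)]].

4

Sat(¬valid) = {m4, m6}
Sat(ack ∨ valid) = {m0, m1, m2, m3, m4, m5}
AG (ack ∨ valid): greatest fixpoint, start Z0 = {m0, m1, m2, m3, m4, m5}, keep only states in Sat with every successor in Z. Z1 = {m0, m1, m2, m3, m4}; Z2 = {m0, m1, m2, m3}; Z3 = {m0, m1, m3}; Z4 = {m0, m3}; Z5 = {m0}; fixed.
Sat(AG (ack ∨ valid)) = {m0}
E[¬valid U AG (ack ∨ valid)]: least fixpoint, start Z0 = Sat(AG (ack ∨ valid)) = {m0}, add states in Sat(¬valid) with some successor in Z. Z1 = {m0, m6}; fixed.
Sat(E[¬valid U AG (ack ∨ valid)]) = {m0, m6}
E[ack U E[¬valid U AG (ack ∨ valid)]]: least fixpoint, start Z0 = Sat(E[¬valid U AG (ack ∨ valid)]) = {m0, m6}, add states in Sat(ack) with some successor in Z. Z1 = {m0, m5, m6}; Z2 = {m0, m4, m5, m6}; fixed.
Sat(E[ack U E[¬valid U AG (ack ∨ valid)]]) = {m0, m4, m5, m6}
|Sat(E[ack U E[¬valid U AG (ack ∨ valid)]])| = |{m0, m4, m5, m6}| = 4.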